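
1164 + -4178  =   - 3014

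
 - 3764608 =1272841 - 5037449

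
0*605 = 0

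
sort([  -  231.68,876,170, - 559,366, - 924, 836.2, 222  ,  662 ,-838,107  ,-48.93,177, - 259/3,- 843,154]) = [-924, - 843, - 838, - 559, -231.68,-259/3,-48.93, 107, 154, 170, 177 , 222,366,662, 836.2, 876]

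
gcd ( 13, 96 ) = 1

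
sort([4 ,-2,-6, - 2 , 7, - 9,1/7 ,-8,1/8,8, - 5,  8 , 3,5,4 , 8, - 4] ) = [ - 9, - 8, - 6, - 5, - 4 ,-2, - 2,1/8 , 1/7,3, 4,4, 5, 7,  8, 8,  8]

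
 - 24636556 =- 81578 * 302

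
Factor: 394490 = 2^1*5^1*103^1*383^1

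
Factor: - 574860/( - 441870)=134/103 = 2^1*67^1*103^( - 1) 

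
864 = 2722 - 1858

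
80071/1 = 80071 = 80071.00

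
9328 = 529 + 8799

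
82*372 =30504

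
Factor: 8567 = 13^1 *659^1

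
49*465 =22785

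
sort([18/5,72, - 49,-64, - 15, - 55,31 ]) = [ - 64 ,-55, - 49, - 15,18/5,31,72]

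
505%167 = 4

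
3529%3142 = 387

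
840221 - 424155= 416066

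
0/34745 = 0 = 0.00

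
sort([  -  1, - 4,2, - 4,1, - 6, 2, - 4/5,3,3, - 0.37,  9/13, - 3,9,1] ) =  [ - 6,-4, - 4, - 3, - 1 ,-4/5,  -  0.37,9/13, 1, 1, 2,2,3,3,9] 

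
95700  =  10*9570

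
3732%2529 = 1203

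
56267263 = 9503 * 5921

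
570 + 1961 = 2531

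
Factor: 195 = 3^1*5^1*13^1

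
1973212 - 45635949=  - 43662737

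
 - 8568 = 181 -8749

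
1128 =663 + 465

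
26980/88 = 306+13/22 = 306.59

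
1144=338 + 806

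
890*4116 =3663240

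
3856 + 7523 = 11379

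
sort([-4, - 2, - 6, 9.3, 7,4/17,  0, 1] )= [ - 6, - 4, - 2 , 0, 4/17, 1,  7, 9.3] 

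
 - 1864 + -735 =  - 2599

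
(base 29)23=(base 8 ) 75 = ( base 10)61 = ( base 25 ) 2b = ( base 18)37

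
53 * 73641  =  3902973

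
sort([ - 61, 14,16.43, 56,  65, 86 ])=[  -  61,  14,16.43,  56,65 , 86]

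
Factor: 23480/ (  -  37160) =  - 587/929 = - 587^1*929^( -1 ) 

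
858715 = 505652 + 353063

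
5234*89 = 465826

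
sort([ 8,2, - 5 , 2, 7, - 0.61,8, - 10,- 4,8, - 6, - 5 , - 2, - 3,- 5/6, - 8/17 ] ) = [ - 10, - 6 ,- 5, - 5, - 4, - 3 , - 2,  -  5/6 , - 0.61, - 8/17, 2,2, 7, 8, 8, 8]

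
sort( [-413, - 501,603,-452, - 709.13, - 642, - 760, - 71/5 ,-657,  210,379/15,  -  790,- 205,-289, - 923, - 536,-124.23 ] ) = [ - 923 ,-790,  -  760,-709.13,- 657, - 642 , - 536, - 501, - 452 , -413,-289 ,-205 ,-124.23,  -  71/5, 379/15 , 210,603 ] 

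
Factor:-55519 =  - 59^1*941^1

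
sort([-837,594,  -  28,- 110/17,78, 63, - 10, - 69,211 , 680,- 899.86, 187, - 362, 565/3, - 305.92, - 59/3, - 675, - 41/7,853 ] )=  [ - 899.86 , - 837, - 675 , - 362, - 305.92, - 69, - 28, -59/3 ,-10, - 110/17, - 41/7 , 63,  78, 187,  565/3, 211, 594, 680,853]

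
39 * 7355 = 286845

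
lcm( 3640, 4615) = 258440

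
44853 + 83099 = 127952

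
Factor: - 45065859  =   - 3^1 *677^1*22189^1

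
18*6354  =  114372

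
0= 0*7148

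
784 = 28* 28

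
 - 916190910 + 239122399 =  - 677068511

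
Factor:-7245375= - 3^1*5^3 * 139^2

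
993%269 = 186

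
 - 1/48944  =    -  1 + 48943/48944 = - 0.00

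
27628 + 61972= 89600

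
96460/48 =2009 + 7/12 = 2009.58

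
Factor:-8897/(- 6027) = 3^( - 1)*7^(-1)*31^1=31/21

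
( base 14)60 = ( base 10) 84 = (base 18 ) 4C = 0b1010100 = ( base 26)36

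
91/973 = 13/139 = 0.09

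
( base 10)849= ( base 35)O9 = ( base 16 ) 351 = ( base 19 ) 26D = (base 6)3533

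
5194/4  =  1298 + 1/2 = 1298.50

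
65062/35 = 1858 + 32/35 = 1858.91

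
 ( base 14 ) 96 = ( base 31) 48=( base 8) 204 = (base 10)132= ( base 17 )7d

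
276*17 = 4692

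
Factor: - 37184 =  -  2^6 * 7^1*83^1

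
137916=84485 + 53431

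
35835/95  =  377 + 4/19 = 377.21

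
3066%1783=1283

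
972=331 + 641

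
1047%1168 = 1047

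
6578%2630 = 1318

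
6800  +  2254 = 9054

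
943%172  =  83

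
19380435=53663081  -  34282646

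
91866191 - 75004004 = 16862187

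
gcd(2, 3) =1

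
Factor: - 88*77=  -2^3*7^1*11^2 = - 6776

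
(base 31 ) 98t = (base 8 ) 21336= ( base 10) 8926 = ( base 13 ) 40a8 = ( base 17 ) 1df1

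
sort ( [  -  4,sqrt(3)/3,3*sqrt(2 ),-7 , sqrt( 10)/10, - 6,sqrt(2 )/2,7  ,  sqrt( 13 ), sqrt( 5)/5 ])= [ - 7 , - 6,-4,sqrt(10 ) /10,sqrt(5 ) /5 , sqrt( 3)/3,sqrt(2 ) /2,sqrt(13),3*sqrt(2),  7 ] 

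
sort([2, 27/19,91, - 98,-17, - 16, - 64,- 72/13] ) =[ - 98, - 64, - 17, - 16, -72/13 , 27/19, 2, 91]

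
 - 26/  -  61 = 26/61 = 0.43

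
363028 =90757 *4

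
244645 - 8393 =236252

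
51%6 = 3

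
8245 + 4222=12467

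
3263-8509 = - 5246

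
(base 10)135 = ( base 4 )2013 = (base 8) 207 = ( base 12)B3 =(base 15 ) 90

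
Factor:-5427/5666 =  - 2^( -1)*3^4*67^1*2833^(-1 ) 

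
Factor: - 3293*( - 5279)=17383747 = 37^1*89^1 * 5279^1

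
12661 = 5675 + 6986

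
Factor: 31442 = 2^1*79^1*199^1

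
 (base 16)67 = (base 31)3A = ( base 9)124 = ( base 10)103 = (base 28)3j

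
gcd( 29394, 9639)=9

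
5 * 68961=344805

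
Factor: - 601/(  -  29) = 29^( - 1 )*601^1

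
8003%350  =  303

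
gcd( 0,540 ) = 540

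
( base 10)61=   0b111101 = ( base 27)27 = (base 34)1r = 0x3D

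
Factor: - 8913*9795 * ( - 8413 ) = 3^2*5^1*47^1*179^1*653^1*2971^1 = 734478750855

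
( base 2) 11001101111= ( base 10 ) 1647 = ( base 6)11343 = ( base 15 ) 74C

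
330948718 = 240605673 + 90343045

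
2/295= 2/295 = 0.01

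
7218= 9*802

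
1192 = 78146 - 76954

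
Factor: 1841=7^1 * 263^1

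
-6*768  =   - 4608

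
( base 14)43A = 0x344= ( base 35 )nv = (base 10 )836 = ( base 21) 1ih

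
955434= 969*986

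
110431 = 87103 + 23328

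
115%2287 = 115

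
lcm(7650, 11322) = 283050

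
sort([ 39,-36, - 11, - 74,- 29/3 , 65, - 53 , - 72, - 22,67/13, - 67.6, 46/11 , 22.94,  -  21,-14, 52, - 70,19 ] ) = [ - 74,-72, - 70 , - 67.6, - 53, - 36 , - 22,- 21, - 14, - 11, - 29/3,46/11, 67/13,19, 22.94,39, 52,65]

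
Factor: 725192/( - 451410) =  - 988/615 = -2^2 *3^(-1)*5^( - 1)*13^1*19^1*41^( - 1)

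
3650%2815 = 835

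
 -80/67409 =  - 1 + 67329/67409 = - 0.00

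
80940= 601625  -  520685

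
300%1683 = 300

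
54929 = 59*931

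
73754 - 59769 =13985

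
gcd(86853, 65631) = 393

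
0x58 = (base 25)3d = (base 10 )88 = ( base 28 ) 34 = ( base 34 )2k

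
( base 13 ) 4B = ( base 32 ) 1v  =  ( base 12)53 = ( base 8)77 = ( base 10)63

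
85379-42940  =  42439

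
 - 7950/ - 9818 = 3975/4909 = 0.81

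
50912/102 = 25456/51 = 499.14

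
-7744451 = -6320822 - 1423629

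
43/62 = 43/62 = 0.69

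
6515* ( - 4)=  - 26060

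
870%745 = 125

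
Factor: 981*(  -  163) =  - 159903 = -3^2*109^1*163^1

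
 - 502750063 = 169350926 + -672100989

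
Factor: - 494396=  -  2^2 * 7^1*17657^1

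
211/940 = 211/940 = 0.22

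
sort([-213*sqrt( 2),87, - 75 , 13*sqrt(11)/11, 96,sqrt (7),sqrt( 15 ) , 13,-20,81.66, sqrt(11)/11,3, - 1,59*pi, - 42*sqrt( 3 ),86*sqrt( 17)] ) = [ - 213 * sqrt( 2),- 75, - 42*sqrt( 3),  -  20, - 1,sqrt( 11)/11,sqrt( 7 ),3,sqrt(15),13*sqrt ( 11)/11,13 , 81.66,87,96,59*pi,86*sqrt( 17 ) ] 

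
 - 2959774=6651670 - 9611444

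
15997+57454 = 73451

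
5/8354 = 5/8354 = 0.00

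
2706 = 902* 3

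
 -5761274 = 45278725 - 51039999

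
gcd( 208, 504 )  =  8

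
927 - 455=472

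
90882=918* 99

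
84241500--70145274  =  154386774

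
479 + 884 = 1363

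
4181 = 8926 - 4745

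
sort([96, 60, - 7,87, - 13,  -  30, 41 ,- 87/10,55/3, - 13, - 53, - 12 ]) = [ - 53, - 30, - 13, - 13,  -  12,-87/10 , - 7,55/3,41, 60, 87,96] 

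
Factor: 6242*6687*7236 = 302032477944 = 2^3*3^5*67^1 * 743^1 * 3121^1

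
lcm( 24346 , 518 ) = 24346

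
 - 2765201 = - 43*64307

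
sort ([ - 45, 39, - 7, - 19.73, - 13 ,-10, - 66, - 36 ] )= [-66,  -  45,  -  36, -19.73, - 13,-10, - 7,39]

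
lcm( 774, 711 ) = 61146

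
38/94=19/47=0.40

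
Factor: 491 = 491^1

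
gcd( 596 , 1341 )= 149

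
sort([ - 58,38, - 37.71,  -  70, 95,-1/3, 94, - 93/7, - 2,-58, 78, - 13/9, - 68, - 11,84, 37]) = [  -  70,-68,-58,  -  58,- 37.71, - 93/7, - 11, - 2,-13/9, - 1/3, 37, 38, 78, 84, 94, 95 ]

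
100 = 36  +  64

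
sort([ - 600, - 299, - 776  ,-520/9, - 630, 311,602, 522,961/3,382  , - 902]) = [ - 902  , - 776, - 630, - 600, - 299, - 520/9, 311, 961/3, 382, 522, 602] 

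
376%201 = 175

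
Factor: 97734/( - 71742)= - 16289/11957 = -7^1*11^( - 1)*13^1*179^1*1087^( - 1) 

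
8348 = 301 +8047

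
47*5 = 235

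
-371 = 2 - 373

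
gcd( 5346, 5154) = 6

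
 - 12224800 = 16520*( - 740) 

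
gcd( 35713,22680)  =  1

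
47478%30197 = 17281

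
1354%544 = 266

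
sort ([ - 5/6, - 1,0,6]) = [ - 1, - 5/6, 0, 6] 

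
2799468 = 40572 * 69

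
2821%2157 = 664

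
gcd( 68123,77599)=1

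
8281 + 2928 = 11209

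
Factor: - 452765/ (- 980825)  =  90553/196165 = 5^( - 1)*83^1 *1091^1*39233^ ( - 1)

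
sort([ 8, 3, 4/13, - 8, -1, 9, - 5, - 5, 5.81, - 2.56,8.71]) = [ - 8,-5, - 5, - 2.56, - 1, 4/13,  3, 5.81, 8,8.71,9]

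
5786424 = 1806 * 3204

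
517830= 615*842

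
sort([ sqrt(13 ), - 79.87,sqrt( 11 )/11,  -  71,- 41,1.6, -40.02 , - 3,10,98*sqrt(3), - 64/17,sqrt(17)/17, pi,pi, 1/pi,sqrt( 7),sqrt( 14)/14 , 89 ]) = [ - 79.87,- 71,  -  41, -40.02, - 64/17,-3, sqrt(17)/17, sqrt(14 ) /14, sqrt(11) /11,1/pi, 1.6,sqrt(7 ),pi, pi,sqrt(13),10,89, 98*sqrt(3)]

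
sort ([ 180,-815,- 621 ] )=[-815, - 621,180]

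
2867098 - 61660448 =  - 58793350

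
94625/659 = 143 + 388/659 = 143.59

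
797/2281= 797/2281 = 0.35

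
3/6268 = 3/6268 = 0.00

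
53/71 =53/71 =0.75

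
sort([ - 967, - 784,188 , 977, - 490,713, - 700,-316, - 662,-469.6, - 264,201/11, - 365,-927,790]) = [-967,-927, - 784, - 700, -662, - 490,-469.6  , - 365 ,  -  316, - 264, 201/11, 188,713,790, 977]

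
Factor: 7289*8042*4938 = 289456365444 = 2^2*3^1*37^1*197^1*823^1*4021^1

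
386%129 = 128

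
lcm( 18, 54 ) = 54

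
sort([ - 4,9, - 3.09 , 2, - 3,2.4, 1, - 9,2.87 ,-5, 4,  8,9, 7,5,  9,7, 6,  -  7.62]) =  [-9,-7.62,-5, - 4,-3.09, - 3,  1,  2, 2.4,  2.87, 4,5,  6,7, 7,  8,  9,  9,  9 ] 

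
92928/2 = 46464 = 46464.00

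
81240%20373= 20121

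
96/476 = 24/119=0.20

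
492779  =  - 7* ( - 70397)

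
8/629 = 8/629 = 0.01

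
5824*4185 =24373440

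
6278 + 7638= 13916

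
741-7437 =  -6696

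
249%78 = 15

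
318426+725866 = 1044292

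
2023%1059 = 964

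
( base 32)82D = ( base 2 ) 10000001001101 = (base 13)39C1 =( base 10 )8269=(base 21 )ifg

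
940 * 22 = 20680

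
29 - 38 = -9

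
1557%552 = 453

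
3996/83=48 + 12/83=48.14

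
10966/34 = 322+9/17 = 322.53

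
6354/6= 1059 =1059.00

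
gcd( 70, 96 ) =2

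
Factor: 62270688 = 2^5*3^1*648653^1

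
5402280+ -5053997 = 348283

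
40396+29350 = 69746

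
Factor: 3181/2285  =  5^( - 1)*457^(-1)*3181^1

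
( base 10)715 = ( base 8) 1313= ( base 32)mb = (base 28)pf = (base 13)430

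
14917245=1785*8357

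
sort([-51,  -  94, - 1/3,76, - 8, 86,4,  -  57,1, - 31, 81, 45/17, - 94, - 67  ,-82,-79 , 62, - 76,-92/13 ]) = [ - 94,-94, - 82,- 79,-76 , -67 ,-57, - 51 ,-31,-8,-92/13,-1/3, 1,45/17,4,62,  76,81,86]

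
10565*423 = 4468995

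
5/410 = 1/82 = 0.01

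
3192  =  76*42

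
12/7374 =2/1229 = 0.00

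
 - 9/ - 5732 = 9/5732 = 0.00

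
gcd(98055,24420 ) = 15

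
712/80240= 89/10030 = 0.01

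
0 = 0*951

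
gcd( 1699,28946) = 1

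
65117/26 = 5009/2 = 2504.50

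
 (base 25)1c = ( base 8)45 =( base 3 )1101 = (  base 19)1I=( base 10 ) 37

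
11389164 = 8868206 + 2520958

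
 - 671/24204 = -671/24204 = -0.03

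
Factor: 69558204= 2^2*3^1*5796517^1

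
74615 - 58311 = 16304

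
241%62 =55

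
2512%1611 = 901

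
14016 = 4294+9722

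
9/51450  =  3/17150 =0.00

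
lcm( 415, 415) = 415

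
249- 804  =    -  555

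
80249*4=320996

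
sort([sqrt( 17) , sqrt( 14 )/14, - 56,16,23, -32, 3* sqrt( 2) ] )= [-56, -32,  sqrt(14)/14,sqrt ( 17 ), 3*sqrt(2),  16,  23 ] 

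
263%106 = 51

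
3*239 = 717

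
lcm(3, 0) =0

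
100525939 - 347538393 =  - 247012454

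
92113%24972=17197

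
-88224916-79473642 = -167698558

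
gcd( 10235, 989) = 23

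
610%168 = 106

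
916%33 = 25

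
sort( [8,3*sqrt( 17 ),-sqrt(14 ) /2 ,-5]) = [ - 5, - sqrt(14)/2,8,3*sqrt( 17)]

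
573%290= 283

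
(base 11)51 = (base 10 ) 56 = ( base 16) 38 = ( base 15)3b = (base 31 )1P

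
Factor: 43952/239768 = 2^1*17^ ( - 1)*43^( - 1)*67^1 = 134/731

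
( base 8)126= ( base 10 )86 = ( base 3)10012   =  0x56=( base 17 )51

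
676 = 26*26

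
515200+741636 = 1256836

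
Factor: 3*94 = 282 =2^1*3^1*47^1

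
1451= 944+507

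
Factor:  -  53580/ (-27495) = 2^2*3^( - 1) * 13^ (-1) * 19^1 =76/39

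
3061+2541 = 5602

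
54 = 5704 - 5650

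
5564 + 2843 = 8407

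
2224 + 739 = 2963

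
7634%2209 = 1007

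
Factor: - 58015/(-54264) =2^( - 3)*3^( - 1)*5^1*7^( - 1)*17^(  -  1)*19^ ( - 1 )*41^1*283^1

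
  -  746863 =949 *(-787) 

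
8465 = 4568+3897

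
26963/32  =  842 + 19/32= 842.59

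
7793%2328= 809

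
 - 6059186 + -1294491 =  - 7353677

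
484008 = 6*80668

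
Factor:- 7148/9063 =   -  2^2*3^(-2 )*19^(- 1)*53^( - 1)*1787^1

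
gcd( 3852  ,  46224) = 3852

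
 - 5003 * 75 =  - 375225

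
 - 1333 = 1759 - 3092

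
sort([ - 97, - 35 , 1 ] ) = [  -  97 ,-35, 1 ]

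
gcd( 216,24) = 24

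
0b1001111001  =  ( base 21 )193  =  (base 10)633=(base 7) 1563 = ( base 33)J6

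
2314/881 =2314/881= 2.63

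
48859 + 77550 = 126409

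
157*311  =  48827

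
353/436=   353/436 = 0.81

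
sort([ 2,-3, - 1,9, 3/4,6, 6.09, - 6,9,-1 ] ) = [ - 6,- 3, - 1, - 1,3/4, 2,6, 6.09, 9,9 ] 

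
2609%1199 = 211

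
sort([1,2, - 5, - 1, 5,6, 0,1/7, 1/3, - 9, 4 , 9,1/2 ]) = [ - 9, - 5,-1, 0, 1/7,1/3,1/2,1, 2, 4,5, 6, 9 ]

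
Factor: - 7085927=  - 43^1*164789^1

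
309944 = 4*77486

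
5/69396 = 5/69396 = 0.00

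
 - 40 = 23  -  63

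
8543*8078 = 69010354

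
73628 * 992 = 73038976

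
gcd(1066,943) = 41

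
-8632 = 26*( -332 ) 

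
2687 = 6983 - 4296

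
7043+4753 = 11796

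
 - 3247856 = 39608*( - 82 ) 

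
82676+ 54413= 137089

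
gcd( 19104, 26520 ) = 24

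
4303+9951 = 14254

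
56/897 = 56/897 = 0.06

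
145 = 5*29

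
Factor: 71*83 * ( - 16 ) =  - 2^4*71^1*83^1 = -94288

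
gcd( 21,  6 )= 3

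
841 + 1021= 1862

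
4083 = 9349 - 5266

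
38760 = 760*51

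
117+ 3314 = 3431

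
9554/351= 9554/351 = 27.22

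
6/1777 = 6/1777=0.00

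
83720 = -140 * (-598)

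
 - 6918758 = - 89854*77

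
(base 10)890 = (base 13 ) 536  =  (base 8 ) 1572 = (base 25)1af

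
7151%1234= 981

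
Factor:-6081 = -3^1 * 2027^1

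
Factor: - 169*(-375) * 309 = 3^2 * 5^3*13^2*103^1 = 19582875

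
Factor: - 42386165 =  - 5^1*101^1*83933^1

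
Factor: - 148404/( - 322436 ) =249/541  =  3^1 *83^1 * 541^(-1)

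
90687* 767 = 69556929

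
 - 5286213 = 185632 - 5471845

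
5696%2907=2789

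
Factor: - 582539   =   - 17^1*34267^1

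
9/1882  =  9/1882 =0.00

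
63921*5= 319605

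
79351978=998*79511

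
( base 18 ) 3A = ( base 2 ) 1000000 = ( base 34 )1U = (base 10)64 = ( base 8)100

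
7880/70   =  788/7=112.57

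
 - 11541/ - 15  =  3847/5=769.40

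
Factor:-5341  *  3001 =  - 16028341  =  - 7^2  *  109^1*3001^1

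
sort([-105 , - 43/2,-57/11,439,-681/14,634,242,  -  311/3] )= [ - 105, - 311/3 ,-681/14,-43/2,-57/11, 242,439,634 ]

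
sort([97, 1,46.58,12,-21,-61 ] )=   [ - 61, - 21, 1,12,  46.58 , 97 ] 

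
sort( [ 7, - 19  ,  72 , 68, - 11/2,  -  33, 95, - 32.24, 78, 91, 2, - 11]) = [ - 33, - 32.24, - 19, - 11, -11/2, 2,  7,68 , 72 , 78,91,95]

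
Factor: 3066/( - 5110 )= -3^1*5^( - 1 ) =- 3/5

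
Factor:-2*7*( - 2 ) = 28 = 2^2*7^1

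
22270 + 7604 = 29874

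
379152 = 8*47394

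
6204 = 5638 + 566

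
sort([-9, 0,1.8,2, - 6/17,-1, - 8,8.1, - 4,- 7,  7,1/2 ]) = [ - 9,  -  8,-7,  -  4, - 1, -6/17, 0,1/2,1.8, 2,7,8.1 ]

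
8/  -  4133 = -8/4133 = - 0.00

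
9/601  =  9/601  =  0.01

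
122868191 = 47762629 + 75105562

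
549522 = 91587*6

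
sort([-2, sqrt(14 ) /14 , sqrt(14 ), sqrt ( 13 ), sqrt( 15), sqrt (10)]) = [ - 2, sqrt( 14) /14, sqrt( 10),sqrt (13), sqrt(14 ),sqrt ( 15 )]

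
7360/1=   7360  =  7360.00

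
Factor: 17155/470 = 2^( - 1 )*73^1 = 73/2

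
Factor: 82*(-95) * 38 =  - 2^2*5^1*19^2*41^1 = - 296020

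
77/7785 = 77/7785 =0.01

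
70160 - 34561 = 35599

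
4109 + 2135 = 6244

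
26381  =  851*31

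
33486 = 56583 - 23097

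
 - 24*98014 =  -2352336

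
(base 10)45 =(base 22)21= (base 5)140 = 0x2D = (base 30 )1f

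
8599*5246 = 45110354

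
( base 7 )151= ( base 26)37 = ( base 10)85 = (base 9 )104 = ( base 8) 125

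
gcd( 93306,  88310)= 2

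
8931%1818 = 1659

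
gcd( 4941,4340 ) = 1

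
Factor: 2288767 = 13^2 *29^1*467^1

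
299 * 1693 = 506207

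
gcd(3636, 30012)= 12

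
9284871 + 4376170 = 13661041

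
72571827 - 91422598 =  -  18850771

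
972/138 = 162/23 = 7.04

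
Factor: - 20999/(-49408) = 2^ ( - 8)*11^1*23^1*83^1*193^(-1 ) 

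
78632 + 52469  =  131101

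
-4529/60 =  - 4529/60 = - 75.48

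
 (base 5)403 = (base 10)103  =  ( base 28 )3j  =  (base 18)5d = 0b1100111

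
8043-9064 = -1021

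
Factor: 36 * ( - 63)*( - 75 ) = 170100= 2^2*3^5*5^2*7^1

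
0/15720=0 = 0.00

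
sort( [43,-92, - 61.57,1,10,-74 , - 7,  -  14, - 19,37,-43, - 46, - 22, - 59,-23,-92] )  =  [ - 92, - 92,-74,-61.57, - 59, - 46, - 43, - 23, - 22,  -  19,-14,-7, 1,10,37, 43 ]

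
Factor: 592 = 2^4*37^1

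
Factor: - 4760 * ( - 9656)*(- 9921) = - 2^6*3^1*5^1*7^1*17^2*71^1*3307^1= - 455994557760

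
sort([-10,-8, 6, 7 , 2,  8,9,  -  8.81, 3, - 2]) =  [  -  10 , - 8.81, - 8,-2,2,3, 6,7, 8, 9 ]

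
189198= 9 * 21022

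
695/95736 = 695/95736 = 0.01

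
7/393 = 7/393=   0.02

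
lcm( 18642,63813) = 1659138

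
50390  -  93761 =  - 43371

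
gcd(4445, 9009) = 7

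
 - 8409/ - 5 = 8409/5 = 1681.80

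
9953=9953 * 1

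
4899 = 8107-3208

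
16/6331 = 16/6331 =0.00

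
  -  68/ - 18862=34/9431  =  0.00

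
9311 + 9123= 18434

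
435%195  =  45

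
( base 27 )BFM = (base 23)fm5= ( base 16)20fe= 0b10000011111110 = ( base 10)8446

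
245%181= 64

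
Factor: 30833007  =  3^1 * 887^1 * 11587^1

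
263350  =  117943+145407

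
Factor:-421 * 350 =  - 2^1*5^2*7^1*421^1 = - 147350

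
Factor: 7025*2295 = 3^3 * 5^3*17^1*281^1 = 16122375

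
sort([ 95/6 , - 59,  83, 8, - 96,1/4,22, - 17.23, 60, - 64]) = [  -  96, - 64,-59,-17.23, 1/4,8, 95/6,22, 60 , 83] 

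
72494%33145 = 6204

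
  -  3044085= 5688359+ - 8732444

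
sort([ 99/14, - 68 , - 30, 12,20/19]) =[ - 68, - 30,  20/19, 99/14, 12 ]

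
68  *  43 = 2924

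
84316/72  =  21079/18  =  1171.06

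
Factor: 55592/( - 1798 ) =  - 27796/899= -2^2 * 29^( - 1)*31^( - 1)*6949^1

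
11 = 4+7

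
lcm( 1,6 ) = 6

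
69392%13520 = 1792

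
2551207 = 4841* 527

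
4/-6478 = -1 + 3237/3239 = -0.00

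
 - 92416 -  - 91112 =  - 1304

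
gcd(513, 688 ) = 1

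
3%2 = 1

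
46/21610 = 23/10805 = 0.00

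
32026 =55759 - 23733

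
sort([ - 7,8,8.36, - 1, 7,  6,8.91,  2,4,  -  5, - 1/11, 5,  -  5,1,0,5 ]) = [-7  ,- 5,  -  5, - 1, - 1/11,0, 1,2, 4,  5, 5,6,7 , 8, 8.36,8.91 ] 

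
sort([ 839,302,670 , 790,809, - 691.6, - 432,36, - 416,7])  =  [ - 691.6, -432, - 416,7,36,302, 670,790,809 , 839 ] 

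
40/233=40/233 = 0.17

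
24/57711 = 8/19237 = 0.00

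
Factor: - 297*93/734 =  - 27621/734= - 2^( - 1 )*3^4*11^1 * 31^1 *367^( - 1)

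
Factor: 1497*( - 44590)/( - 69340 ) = 6675123/6934  =  2^(-1)*3^1*7^3*13^1*499^1*3467^( - 1)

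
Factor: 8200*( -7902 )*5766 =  - 373616042400 = -2^5*3^3*5^2*31^2*41^1*439^1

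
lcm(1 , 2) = 2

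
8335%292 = 159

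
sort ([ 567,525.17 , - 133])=[-133, 525.17,567]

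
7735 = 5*1547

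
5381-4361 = 1020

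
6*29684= 178104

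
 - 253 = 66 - 319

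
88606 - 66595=22011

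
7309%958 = 603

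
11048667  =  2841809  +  8206858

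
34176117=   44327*771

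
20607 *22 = 453354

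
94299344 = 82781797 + 11517547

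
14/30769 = 14/30769 = 0.00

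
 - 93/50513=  - 1+50420/50513 = - 0.00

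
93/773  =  93/773 = 0.12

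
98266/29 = 3388 + 14/29 =3388.48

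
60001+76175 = 136176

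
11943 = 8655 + 3288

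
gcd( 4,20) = 4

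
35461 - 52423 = - 16962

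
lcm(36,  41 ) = 1476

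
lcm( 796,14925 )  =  59700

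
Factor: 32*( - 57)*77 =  - 2^5*3^1*7^1*11^1*19^1 = - 140448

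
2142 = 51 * 42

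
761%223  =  92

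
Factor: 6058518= 2^1*3^1*257^1*3929^1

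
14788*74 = 1094312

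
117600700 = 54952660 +62648040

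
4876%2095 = 686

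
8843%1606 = 813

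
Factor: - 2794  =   - 2^1*11^1*127^1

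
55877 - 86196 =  - 30319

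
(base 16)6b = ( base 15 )72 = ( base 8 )153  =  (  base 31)3e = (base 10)107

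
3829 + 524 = 4353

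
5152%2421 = 310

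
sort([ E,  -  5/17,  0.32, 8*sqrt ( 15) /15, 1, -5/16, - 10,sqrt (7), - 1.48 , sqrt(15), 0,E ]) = [-10, - 1.48 ,- 5/16 ,-5/17, 0, 0.32,  1, 8 * sqrt( 15)/15,sqrt( 7 ),E, E, sqrt( 15) ] 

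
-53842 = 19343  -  73185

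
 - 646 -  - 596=-50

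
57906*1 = 57906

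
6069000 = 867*7000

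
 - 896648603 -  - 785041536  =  -111607067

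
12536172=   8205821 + 4330351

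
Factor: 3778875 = 3^2*5^3 *3359^1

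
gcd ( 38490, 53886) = 7698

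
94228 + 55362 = 149590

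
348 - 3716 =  - 3368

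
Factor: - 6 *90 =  -2^2*3^3 * 5^1 = - 540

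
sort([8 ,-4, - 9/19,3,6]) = [ - 4, - 9/19,3,6,8]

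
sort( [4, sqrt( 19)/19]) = [ sqrt( 19)/19 , 4] 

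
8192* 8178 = 66994176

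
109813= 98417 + 11396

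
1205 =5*241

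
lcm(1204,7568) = 52976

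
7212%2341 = 189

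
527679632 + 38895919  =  566575551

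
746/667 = 746/667=   1.12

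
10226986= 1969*5194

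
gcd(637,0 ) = 637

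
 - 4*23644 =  - 94576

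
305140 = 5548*55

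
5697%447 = 333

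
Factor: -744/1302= -4/7=- 2^2*7^(  -  1)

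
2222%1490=732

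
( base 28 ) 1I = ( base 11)42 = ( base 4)232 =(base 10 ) 46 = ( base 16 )2E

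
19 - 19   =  0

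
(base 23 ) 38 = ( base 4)1031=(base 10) 77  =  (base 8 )115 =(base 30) 2H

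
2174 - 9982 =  - 7808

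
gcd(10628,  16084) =4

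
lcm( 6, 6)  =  6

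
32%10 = 2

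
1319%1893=1319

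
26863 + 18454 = 45317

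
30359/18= 30359/18 = 1686.61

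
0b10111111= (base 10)191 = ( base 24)7n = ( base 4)2333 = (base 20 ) 9B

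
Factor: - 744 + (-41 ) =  - 785 = - 5^1*157^1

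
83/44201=83/44201=   0.00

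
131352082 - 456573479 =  - 325221397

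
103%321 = 103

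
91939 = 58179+33760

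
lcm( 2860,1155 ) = 60060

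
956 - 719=237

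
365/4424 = 365/4424 = 0.08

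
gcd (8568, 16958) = 2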